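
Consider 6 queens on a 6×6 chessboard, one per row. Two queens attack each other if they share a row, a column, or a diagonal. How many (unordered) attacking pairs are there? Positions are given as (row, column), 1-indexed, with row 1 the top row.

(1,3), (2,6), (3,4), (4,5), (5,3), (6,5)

Same column: (1,3)–(5,3) (column 3); (4,5)–(6,5) (column 5).
Same diagonal: (2,6)–(5,3) (|2−5| = |6−3| = 3); (3,4)–(4,5) (|3−4| = |4−5| = 1).
Total attacking pairs: 4.

4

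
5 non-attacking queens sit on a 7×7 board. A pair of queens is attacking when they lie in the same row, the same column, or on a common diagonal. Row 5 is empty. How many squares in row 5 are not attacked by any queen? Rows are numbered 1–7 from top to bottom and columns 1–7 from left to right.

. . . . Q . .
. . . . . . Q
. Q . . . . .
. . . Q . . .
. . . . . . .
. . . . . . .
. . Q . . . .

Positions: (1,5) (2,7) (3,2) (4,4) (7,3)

1

(1,5) attacks row 5 at column 5 and diagonals 1.
(2,7) attacks row 5 at column 7 and diagonals 4.
(3,2) attacks row 5 at column 2 and diagonals 4.
(4,4) attacks row 5 at column 4 and diagonals 3, 5.
(7,3) attacks row 5 at column 3 and diagonals 1, 5.
Attacked columns: {1, 2, 3, 4, 5, 7}. Safe: {6}.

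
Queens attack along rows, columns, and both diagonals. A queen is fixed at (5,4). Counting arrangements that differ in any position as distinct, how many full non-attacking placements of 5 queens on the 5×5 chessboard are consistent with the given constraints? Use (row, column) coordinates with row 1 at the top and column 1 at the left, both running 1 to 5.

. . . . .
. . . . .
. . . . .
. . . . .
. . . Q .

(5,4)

Branch on row 1: col 1 → 1; col 2 → 1; col 3 → 0; col 5 → 0.
Sum: 1 + 1 + 0 + 0 = 2.

2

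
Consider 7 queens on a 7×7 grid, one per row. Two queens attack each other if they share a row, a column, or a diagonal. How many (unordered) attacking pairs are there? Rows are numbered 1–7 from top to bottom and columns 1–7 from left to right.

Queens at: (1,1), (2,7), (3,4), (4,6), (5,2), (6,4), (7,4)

6

Same column: (3,4)–(6,4) (column 4); (3,4)–(7,4) (column 4); (6,4)–(7,4) (column 4).
Same diagonal: (3,4)–(5,2) (|3−5| = |4−2| = 2); (4,6)–(6,4) (|4−6| = |6−4| = 2); (5,2)–(7,4) (|5−7| = |2−4| = 2).
Total attacking pairs: 6.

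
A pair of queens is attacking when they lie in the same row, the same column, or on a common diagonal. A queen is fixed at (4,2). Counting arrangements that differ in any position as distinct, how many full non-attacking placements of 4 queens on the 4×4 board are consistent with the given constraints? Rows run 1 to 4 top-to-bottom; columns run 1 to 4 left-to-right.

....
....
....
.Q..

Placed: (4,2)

Branch on row 1: col 1 → 0; col 3 → 1; col 4 → 0.
Sum: 0 + 1 + 0 = 1.

1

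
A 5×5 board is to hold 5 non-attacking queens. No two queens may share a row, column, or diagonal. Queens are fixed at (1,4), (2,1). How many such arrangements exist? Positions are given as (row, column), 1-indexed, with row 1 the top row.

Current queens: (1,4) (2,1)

Branch on row 3: col 3 → 1; col 5 → 0.
Sum: 1 + 0 = 1.

1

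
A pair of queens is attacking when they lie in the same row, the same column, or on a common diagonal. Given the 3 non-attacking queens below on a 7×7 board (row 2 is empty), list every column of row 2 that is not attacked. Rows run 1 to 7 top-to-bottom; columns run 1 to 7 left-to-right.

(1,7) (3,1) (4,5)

(1,7) attacks row 2 at column 7 and diagonals 6.
(3,1) attacks row 2 at column 1 and diagonals 2.
(4,5) attacks row 2 at column 5 and diagonals 3, 7.
Attacked columns: {1, 2, 3, 5, 6, 7}. Safe: {4}.

columns 4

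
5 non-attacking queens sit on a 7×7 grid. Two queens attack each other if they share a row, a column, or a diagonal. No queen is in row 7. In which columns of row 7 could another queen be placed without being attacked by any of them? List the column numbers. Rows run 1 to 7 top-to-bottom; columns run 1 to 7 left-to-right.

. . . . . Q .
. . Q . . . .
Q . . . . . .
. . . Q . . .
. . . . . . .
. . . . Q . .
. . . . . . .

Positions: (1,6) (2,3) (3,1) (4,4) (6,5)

columns 2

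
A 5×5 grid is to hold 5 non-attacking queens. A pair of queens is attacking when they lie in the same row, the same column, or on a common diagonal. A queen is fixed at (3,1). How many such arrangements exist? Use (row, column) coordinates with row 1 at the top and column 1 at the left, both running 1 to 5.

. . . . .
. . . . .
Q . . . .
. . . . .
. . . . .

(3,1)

Branch on row 1: col 2 → 1; col 4 → 0; col 5 → 1.
Sum: 1 + 0 + 1 = 2.

2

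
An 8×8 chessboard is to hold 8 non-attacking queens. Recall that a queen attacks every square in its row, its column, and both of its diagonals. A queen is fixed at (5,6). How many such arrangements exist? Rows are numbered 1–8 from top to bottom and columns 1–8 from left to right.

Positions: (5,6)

12

Branch on row 1: col 1 → 0; col 3 → 2; col 4 → 6; col 5 → 0; col 7 → 3; col 8 → 1.
Sum: 0 + 2 + 6 + 0 + 3 + 1 = 12.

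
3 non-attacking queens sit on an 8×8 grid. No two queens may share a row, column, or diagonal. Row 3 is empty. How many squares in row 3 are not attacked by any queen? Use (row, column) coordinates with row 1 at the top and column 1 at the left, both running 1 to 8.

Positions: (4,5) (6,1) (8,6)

4

(4,5) attacks row 3 at column 5 and diagonals 4, 6.
(6,1) attacks row 3 at column 1 and diagonals 4.
(8,6) attacks row 3 at column 6 and diagonals 1.
Attacked columns: {1, 4, 5, 6}. Safe: {2, 3, 7, 8}.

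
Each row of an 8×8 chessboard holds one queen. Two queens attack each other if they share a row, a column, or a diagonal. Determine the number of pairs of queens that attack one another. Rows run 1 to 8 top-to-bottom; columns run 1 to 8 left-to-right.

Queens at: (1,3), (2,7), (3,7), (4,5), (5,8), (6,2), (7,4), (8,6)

2

Same column: (2,7)–(3,7) (column 7).
Same diagonal: (2,7)–(4,5) (|2−4| = |7−5| = 2).
Total attacking pairs: 2.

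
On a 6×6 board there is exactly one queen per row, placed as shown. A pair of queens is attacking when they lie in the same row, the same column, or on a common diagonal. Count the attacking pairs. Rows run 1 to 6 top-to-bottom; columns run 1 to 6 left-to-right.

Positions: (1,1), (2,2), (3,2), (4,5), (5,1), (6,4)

3

Same column: (1,1)–(5,1) (column 1); (2,2)–(3,2) (column 2).
Same diagonal: (1,1)–(2,2) (|1−2| = |1−2| = 1).
Total attacking pairs: 3.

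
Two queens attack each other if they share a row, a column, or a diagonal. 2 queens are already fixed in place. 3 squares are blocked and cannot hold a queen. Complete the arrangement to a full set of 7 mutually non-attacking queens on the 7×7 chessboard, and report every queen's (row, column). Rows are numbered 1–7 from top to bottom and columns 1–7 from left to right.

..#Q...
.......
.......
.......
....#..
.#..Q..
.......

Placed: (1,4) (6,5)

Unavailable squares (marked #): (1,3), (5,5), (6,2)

Row 2: attacked by (1,4)→{3,4,5}; (6,5)→{1,5}. Safe: 2, 6, 7. Place at column 7.
Row 3: attacked by (1,4)→{2,4,6}; (2,7)→{6,7}; (6,5)→{2,5}. Safe: 1, 3. Place at column 3.
Row 4: attacked by (1,4)→{1,4,7}; (2,7)→{5,7}; (3,3)→{2,3,4}; (6,5)→{3,5,7}. Safe: 6. Place at column 6.
Row 5: attacked by (1,4)→{4}; (2,7)→{4,7}; (3,3)→{1,3,5}; (4,6)→{5,6,7}; (6,5)→{4,5,6}. Blocked: 5. Safe: 2. Place at column 2.
Row 7: attacked by (1,4)→{4}; (2,7)→{2,7}; (3,3)→{3,7}; (4,6)→{3,6}; (5,2)→{2,4}; (6,5)→{4,5,6}. Safe: 1. Place at column 1.
Columns [4, 7, 3, 6, 2, 5, 1], r−c [-3, -5, 0, -2, 3, 1, 6], r+c [5, 9, 6, 10, 7, 11, 8] are all distinct, so no two queens attack.

(1,4) (2,7) (3,3) (4,6) (5,2) (6,5) (7,1)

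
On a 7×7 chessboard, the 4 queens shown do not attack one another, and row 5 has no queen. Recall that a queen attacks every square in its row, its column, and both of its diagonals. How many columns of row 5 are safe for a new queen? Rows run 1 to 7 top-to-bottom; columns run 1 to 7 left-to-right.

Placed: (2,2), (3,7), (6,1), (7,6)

1

(2,2) attacks row 5 at column 2 and diagonals 5.
(3,7) attacks row 5 at column 7 and diagonals 5.
(6,1) attacks row 5 at column 1 and diagonals 2.
(7,6) attacks row 5 at column 6 and diagonals 4.
Attacked columns: {1, 2, 4, 5, 6, 7}. Safe: {3}.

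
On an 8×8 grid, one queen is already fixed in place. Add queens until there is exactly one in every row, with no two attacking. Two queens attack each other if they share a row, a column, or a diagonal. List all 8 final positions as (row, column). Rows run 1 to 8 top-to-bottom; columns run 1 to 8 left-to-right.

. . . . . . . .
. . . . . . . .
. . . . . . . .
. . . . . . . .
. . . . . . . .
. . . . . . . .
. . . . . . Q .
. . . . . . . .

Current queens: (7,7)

(1,5) (2,1) (3,4) (4,6) (5,8) (6,2) (7,7) (8,3)

Row 1: attacked by (7,7)→{1,7}. Safe: 2, 3, 4, 5, 6, 8. Place at column 5.
Row 2: attacked by (1,5)→{4,5,6}; (7,7)→{2,7}. Safe: 1, 3, 8. Place at column 1.
Row 3: attacked by (1,5)→{3,5,7}; (2,1)→{1,2}; (7,7)→{3,7}. Safe: 4, 6, 8. Place at column 4.
Row 4: attacked by (1,5)→{2,5,8}; (2,1)→{1,3}; (3,4)→{3,4,5}; (7,7)→{4,7}. Safe: 6. Place at column 6.
Row 5: attacked by (1,5)→{1,5}; (2,1)→{1,4}; (3,4)→{2,4,6}; (4,6)→{5,6,7}; (7,7)→{5,7}. Safe: 3, 8. Place at column 8.
Row 6: attacked by (1,5)→{5}; (2,1)→{1,5}; (3,4)→{1,4,7}; (4,6)→{4,6,8}; (5,8)→{7,8}; (7,7)→{6,7,8}. Safe: 2, 3. Place at column 2.
Row 8: attacked by (1,5)→{5}; (2,1)→{1,7}; (3,4)→{4}; (4,6)→{2,6}; (5,8)→{5,8}; (6,2)→{2,4}; (7,7)→{6,7,8}. Safe: 3. Place at column 3.
Columns [5, 1, 4, 6, 8, 2, 7, 3], r−c [-4, 1, -1, -2, -3, 4, 0, 5], r+c [6, 3, 7, 10, 13, 8, 14, 11] are all distinct, so no two queens attack.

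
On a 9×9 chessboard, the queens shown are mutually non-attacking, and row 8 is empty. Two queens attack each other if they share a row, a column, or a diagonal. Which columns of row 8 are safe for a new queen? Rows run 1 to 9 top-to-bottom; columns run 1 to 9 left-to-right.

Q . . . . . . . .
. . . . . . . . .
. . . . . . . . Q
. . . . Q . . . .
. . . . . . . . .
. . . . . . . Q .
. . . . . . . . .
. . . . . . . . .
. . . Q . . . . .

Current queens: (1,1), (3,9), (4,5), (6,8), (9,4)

columns 2, 7

(1,1) attacks row 8 at column 1 and diagonals 8.
(3,9) attacks row 8 at column 9 and diagonals 4.
(4,5) attacks row 8 at column 5 and diagonals 1, 9.
(6,8) attacks row 8 at column 8 and diagonals 6.
(9,4) attacks row 8 at column 4 and diagonals 3, 5.
Attacked columns: {1, 3, 4, 5, 6, 8, 9}. Safe: {2, 7}.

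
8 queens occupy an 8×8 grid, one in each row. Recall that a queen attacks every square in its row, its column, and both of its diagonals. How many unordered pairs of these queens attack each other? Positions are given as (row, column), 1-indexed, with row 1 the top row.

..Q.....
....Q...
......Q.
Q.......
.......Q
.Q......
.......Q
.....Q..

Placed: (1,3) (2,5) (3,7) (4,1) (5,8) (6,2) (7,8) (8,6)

2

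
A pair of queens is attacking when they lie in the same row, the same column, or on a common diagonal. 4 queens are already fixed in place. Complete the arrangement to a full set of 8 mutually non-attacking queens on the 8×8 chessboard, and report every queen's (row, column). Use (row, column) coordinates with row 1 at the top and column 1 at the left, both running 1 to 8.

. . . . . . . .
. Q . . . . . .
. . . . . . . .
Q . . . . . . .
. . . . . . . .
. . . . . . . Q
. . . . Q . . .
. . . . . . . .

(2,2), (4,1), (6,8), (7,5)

Row 1: attacked by (2,2)→{1,2,3}; (4,1)→{1,4}; (6,8)→{3,8}; (7,5)→{5}. Safe: 6, 7. Place at column 6.
Row 3: attacked by (1,6)→{4,6,8}; (2,2)→{1,2,3}; (4,1)→{1,2}; (6,8)→{5,8}; (7,5)→{1,5}. Safe: 7. Place at column 7.
Row 5: attacked by (1,6)→{2,6}; (2,2)→{2,5}; (3,7)→{5,7}; (4,1)→{1,2}; (6,8)→{7,8}; (7,5)→{3,5,7}. Safe: 4. Place at column 4.
Row 8: attacked by (1,6)→{6}; (2,2)→{2,8}; (3,7)→{2,7}; (4,1)→{1,5}; (5,4)→{1,4,7}; (6,8)→{6,8}; (7,5)→{4,5,6}. Safe: 3. Place at column 3.
Columns [6, 2, 7, 1, 4, 8, 5, 3], r−c [-5, 0, -4, 3, 1, -2, 2, 5], r+c [7, 4, 10, 5, 9, 14, 12, 11] are all distinct, so no two queens attack.

(1,6) (2,2) (3,7) (4,1) (5,4) (6,8) (7,5) (8,3)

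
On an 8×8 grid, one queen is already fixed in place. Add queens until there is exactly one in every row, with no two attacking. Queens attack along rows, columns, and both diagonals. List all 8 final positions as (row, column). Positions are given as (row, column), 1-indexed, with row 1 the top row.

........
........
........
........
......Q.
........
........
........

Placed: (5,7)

Row 1: attacked by (5,7)→{3,7}. Safe: 1, 2, 4, 5, 6, 8. Place at column 5.
Row 2: attacked by (1,5)→{4,5,6}; (5,7)→{4,7}. Safe: 1, 2, 3, 8. Place at column 8.
Row 3: attacked by (1,5)→{3,5,7}; (2,8)→{7,8}; (5,7)→{5,7}. Safe: 1, 2, 4, 6. Place at column 4.
Row 4: attacked by (1,5)→{2,5,8}; (2,8)→{6,8}; (3,4)→{3,4,5}; (5,7)→{6,7,8}. Safe: 1. Place at column 1.
Row 6: attacked by (1,5)→{5}; (2,8)→{4,8}; (3,4)→{1,4,7}; (4,1)→{1,3}; (5,7)→{6,7,8}. Safe: 2. Place at column 2.
Row 7: attacked by (1,5)→{5}; (2,8)→{3,8}; (3,4)→{4,8}; (4,1)→{1,4}; (5,7)→{5,7}; (6,2)→{1,2,3}. Safe: 6. Place at column 6.
Row 8: attacked by (1,5)→{5}; (2,8)→{2,8}; (3,4)→{4}; (4,1)→{1,5}; (5,7)→{4,7}; (6,2)→{2,4}; (7,6)→{5,6,7}. Safe: 3. Place at column 3.
Columns [5, 8, 4, 1, 7, 2, 6, 3], r−c [-4, -6, -1, 3, -2, 4, 1, 5], r+c [6, 10, 7, 5, 12, 8, 13, 11] are all distinct, so no two queens attack.

(1,5) (2,8) (3,4) (4,1) (5,7) (6,2) (7,6) (8,3)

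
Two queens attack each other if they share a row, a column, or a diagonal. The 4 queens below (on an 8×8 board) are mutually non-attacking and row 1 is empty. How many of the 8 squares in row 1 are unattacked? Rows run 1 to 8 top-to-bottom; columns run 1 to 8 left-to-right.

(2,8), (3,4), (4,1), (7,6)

2

(2,8) attacks row 1 at column 8 and diagonals 7.
(3,4) attacks row 1 at column 4 and diagonals 2, 6.
(4,1) attacks row 1 at column 1 and diagonals 4.
(7,6) attacks row 1 at column 6.
Attacked columns: {1, 2, 4, 6, 7, 8}. Safe: {3, 5}.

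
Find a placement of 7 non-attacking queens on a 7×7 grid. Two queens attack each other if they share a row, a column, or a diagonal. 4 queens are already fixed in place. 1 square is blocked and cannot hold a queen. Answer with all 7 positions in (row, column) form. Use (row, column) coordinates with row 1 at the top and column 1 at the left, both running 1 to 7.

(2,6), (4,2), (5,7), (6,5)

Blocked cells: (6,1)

Row 1: attacked by (2,6)→{5,6,7}; (4,2)→{2,5}; (5,7)→{3,7}; (6,5)→{5}. Safe: 1, 4. Place at column 1.
Row 3: attacked by (1,1)→{1,3}; (2,6)→{5,6,7}; (4,2)→{1,2,3}; (5,7)→{5,7}; (6,5)→{2,5}. Safe: 4. Place at column 4.
Row 7: attacked by (1,1)→{1,7}; (2,6)→{1,6}; (3,4)→{4}; (4,2)→{2,5}; (5,7)→{5,7}; (6,5)→{4,5,6}. Safe: 3. Place at column 3.
Columns [1, 6, 4, 2, 7, 5, 3], r−c [0, -4, -1, 2, -2, 1, 4], r+c [2, 8, 7, 6, 12, 11, 10] are all distinct, so no two queens attack.

(1,1) (2,6) (3,4) (4,2) (5,7) (6,5) (7,3)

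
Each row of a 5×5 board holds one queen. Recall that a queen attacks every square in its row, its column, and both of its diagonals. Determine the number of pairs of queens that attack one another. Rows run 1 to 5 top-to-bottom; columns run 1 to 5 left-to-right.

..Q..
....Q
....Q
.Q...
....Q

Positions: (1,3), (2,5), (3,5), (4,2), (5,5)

4

Same column: (2,5)–(3,5) (column 5); (2,5)–(5,5) (column 5); (3,5)–(5,5) (column 5).
Same diagonal: (1,3)–(3,5) (|1−3| = |3−5| = 2).
Total attacking pairs: 4.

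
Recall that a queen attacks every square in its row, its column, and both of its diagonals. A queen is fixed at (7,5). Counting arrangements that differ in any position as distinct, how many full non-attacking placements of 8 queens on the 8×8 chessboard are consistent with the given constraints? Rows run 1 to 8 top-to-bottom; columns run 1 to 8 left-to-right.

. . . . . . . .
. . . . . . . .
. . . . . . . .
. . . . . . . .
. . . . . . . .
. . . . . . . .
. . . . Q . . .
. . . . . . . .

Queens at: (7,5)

Branch on row 1: col 1 → 1; col 2 → 0; col 3 → 1; col 4 → 3; col 6 → 3; col 7 → 0; col 8 → 0.
Sum: 1 + 0 + 1 + 3 + 3 + 0 + 0 = 8.

8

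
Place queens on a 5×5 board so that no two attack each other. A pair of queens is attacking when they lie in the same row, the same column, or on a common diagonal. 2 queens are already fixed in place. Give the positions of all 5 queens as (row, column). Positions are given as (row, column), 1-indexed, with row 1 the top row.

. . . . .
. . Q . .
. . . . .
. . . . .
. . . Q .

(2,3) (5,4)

(1,1) (2,3) (3,5) (4,2) (5,4)

Row 1: attacked by (2,3)→{2,3,4}; (5,4)→{4}. Safe: 1, 5. Place at column 1.
Row 3: attacked by (1,1)→{1,3}; (2,3)→{2,3,4}; (5,4)→{2,4}. Safe: 5. Place at column 5.
Row 4: attacked by (1,1)→{1,4}; (2,3)→{1,3,5}; (3,5)→{4,5}; (5,4)→{3,4,5}. Safe: 2. Place at column 2.
Columns [1, 3, 5, 2, 4], r−c [0, -1, -2, 2, 1], r+c [2, 5, 8, 6, 9] are all distinct, so no two queens attack.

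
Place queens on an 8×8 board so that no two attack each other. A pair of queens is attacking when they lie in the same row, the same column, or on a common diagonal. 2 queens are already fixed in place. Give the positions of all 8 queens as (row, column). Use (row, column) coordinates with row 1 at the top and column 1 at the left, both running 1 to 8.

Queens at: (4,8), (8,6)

Row 1: attacked by (4,8)→{5,8}; (8,6)→{6}. Safe: 1, 2, 3, 4, 7. Place at column 4.
Row 2: attacked by (1,4)→{3,4,5}; (4,8)→{6,8}; (8,6)→{6}. Safe: 1, 2, 7. Place at column 1.
Row 3: attacked by (1,4)→{2,4,6}; (2,1)→{1,2}; (4,8)→{7,8}; (8,6)→{1,6}. Safe: 3, 5. Place at column 5.
Row 5: attacked by (1,4)→{4,8}; (2,1)→{1,4}; (3,5)→{3,5,7}; (4,8)→{7,8}; (8,6)→{3,6}. Safe: 2. Place at column 2.
Row 6: attacked by (1,4)→{4}; (2,1)→{1,5}; (3,5)→{2,5,8}; (4,8)→{6,8}; (5,2)→{1,2,3}; (8,6)→{4,6,8}. Safe: 7. Place at column 7.
Row 7: attacked by (1,4)→{4}; (2,1)→{1,6}; (3,5)→{1,5}; (4,8)→{5,8}; (5,2)→{2,4}; (6,7)→{6,7,8}; (8,6)→{5,6,7}. Safe: 3. Place at column 3.
Columns [4, 1, 5, 8, 2, 7, 3, 6], r−c [-3, 1, -2, -4, 3, -1, 4, 2], r+c [5, 3, 8, 12, 7, 13, 10, 14] are all distinct, so no two queens attack.

(1,4) (2,1) (3,5) (4,8) (5,2) (6,7) (7,3) (8,6)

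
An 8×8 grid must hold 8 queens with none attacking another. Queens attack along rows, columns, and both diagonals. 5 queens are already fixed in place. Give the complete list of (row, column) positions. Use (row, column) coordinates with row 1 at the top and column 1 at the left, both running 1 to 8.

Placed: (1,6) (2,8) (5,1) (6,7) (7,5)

(1,6) (2,8) (3,2) (4,4) (5,1) (6,7) (7,5) (8,3)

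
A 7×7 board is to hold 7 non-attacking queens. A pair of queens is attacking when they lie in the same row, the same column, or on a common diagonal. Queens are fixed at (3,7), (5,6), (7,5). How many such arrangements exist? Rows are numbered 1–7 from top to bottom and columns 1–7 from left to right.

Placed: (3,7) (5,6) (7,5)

1

Branch on row 1: col 1 → 1; col 3 → 0; col 4 → 0.
Sum: 1 + 0 + 0 = 1.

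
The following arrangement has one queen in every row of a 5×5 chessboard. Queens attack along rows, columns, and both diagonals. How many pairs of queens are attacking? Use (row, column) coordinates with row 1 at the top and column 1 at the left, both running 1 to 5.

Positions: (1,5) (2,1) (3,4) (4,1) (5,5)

2

Same column: (1,5)–(5,5) (column 5); (2,1)–(4,1) (column 1).
Total attacking pairs: 2.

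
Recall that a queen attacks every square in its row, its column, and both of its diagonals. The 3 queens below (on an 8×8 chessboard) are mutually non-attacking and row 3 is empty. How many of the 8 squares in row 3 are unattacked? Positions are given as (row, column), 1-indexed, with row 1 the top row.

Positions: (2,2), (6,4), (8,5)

2

(2,2) attacks row 3 at column 2 and diagonals 1, 3.
(6,4) attacks row 3 at column 4 and diagonals 1, 7.
(8,5) attacks row 3 at column 5.
Attacked columns: {1, 2, 3, 4, 5, 7}. Safe: {6, 8}.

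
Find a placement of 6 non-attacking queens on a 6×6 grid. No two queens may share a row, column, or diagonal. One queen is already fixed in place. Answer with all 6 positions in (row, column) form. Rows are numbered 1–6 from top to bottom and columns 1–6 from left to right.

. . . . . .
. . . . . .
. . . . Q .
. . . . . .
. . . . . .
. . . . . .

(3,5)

Row 1: attacked by (3,5)→{3,5}. Safe: 1, 2, 4, 6. Place at column 4.
Row 2: attacked by (1,4)→{3,4,5}; (3,5)→{4,5,6}. Safe: 1, 2. Place at column 1.
Row 4: attacked by (1,4)→{1,4}; (2,1)→{1,3}; (3,5)→{4,5,6}. Safe: 2. Place at column 2.
Row 5: attacked by (1,4)→{4}; (2,1)→{1,4}; (3,5)→{3,5}; (4,2)→{1,2,3}. Safe: 6. Place at column 6.
Row 6: attacked by (1,4)→{4}; (2,1)→{1,5}; (3,5)→{2,5}; (4,2)→{2,4}; (5,6)→{5,6}. Safe: 3. Place at column 3.
Columns [4, 1, 5, 2, 6, 3], r−c [-3, 1, -2, 2, -1, 3], r+c [5, 3, 8, 6, 11, 9] are all distinct, so no two queens attack.

(1,4) (2,1) (3,5) (4,2) (5,6) (6,3)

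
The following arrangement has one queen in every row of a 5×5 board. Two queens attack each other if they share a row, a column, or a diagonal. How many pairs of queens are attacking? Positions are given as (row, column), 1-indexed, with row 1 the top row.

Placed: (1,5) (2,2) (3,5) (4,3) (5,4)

2

Same column: (1,5)–(3,5) (column 5).
Same diagonal: (4,3)–(5,4) (|4−5| = |3−4| = 1).
Total attacking pairs: 2.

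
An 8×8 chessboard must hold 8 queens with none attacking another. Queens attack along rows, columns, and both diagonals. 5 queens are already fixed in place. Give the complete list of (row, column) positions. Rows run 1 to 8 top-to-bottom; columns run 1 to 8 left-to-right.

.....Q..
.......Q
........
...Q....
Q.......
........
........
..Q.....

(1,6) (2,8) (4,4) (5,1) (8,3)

(1,6) (2,8) (3,2) (4,4) (5,1) (6,7) (7,5) (8,3)

Row 3: attacked by (1,6)→{4,6,8}; (2,8)→{7,8}; (4,4)→{3,4,5}; (5,1)→{1,3}; (8,3)→{3,8}. Safe: 2. Place at column 2.
Row 6: attacked by (1,6)→{1,6}; (2,8)→{4,8}; (3,2)→{2,5}; (4,4)→{2,4,6}; (5,1)→{1,2}; (8,3)→{1,3,5}. Safe: 7. Place at column 7.
Row 7: attacked by (1,6)→{6}; (2,8)→{3,8}; (3,2)→{2,6}; (4,4)→{1,4,7}; (5,1)→{1,3}; (6,7)→{6,7,8}; (8,3)→{2,3,4}. Safe: 5. Place at column 5.
Columns [6, 8, 2, 4, 1, 7, 5, 3], r−c [-5, -6, 1, 0, 4, -1, 2, 5], r+c [7, 10, 5, 8, 6, 13, 12, 11] are all distinct, so no two queens attack.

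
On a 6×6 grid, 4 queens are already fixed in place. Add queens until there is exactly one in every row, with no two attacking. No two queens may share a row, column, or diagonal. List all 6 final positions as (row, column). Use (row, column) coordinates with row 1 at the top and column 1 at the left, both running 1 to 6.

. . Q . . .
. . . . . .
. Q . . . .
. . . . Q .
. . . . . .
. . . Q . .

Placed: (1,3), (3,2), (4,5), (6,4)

Row 2: attacked by (1,3)→{2,3,4}; (3,2)→{1,2,3}; (4,5)→{3,5}; (6,4)→{4}. Safe: 6. Place at column 6.
Row 5: attacked by (1,3)→{3}; (2,6)→{3,6}; (3,2)→{2,4}; (4,5)→{4,5,6}; (6,4)→{3,4,5}. Safe: 1. Place at column 1.
Columns [3, 6, 2, 5, 1, 4], r−c [-2, -4, 1, -1, 4, 2], r+c [4, 8, 5, 9, 6, 10] are all distinct, so no two queens attack.

(1,3) (2,6) (3,2) (4,5) (5,1) (6,4)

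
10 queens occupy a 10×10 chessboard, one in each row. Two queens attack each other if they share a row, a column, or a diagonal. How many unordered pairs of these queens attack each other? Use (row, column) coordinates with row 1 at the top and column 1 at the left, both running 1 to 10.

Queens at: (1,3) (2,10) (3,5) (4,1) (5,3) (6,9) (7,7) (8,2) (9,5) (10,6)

6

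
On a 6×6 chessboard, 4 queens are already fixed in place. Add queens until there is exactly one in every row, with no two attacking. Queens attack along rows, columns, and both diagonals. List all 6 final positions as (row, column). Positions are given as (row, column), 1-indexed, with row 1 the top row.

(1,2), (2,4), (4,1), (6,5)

(1,2) (2,4) (3,6) (4,1) (5,3) (6,5)

Row 3: attacked by (1,2)→{2,4}; (2,4)→{3,4,5}; (4,1)→{1,2}; (6,5)→{2,5}. Safe: 6. Place at column 6.
Row 5: attacked by (1,2)→{2,6}; (2,4)→{1,4}; (3,6)→{4,6}; (4,1)→{1,2}; (6,5)→{4,5,6}. Safe: 3. Place at column 3.
Columns [2, 4, 6, 1, 3, 5], r−c [-1, -2, -3, 3, 2, 1], r+c [3, 6, 9, 5, 8, 11] are all distinct, so no two queens attack.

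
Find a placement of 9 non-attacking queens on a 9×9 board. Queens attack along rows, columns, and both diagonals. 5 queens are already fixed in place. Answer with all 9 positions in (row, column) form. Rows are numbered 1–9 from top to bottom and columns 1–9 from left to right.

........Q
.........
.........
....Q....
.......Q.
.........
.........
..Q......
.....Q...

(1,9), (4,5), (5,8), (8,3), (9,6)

Row 2: attacked by (1,9)→{8,9}; (4,5)→{3,5,7}; (5,8)→{5,8}; (8,3)→{3,9}; (9,6)→{6}. Safe: 1, 2, 4. Place at column 4.
Row 3: attacked by (1,9)→{7,9}; (2,4)→{3,4,5}; (4,5)→{4,5,6}; (5,8)→{6,8}; (8,3)→{3,8}; (9,6)→{6}. Safe: 1, 2. Place at column 1.
Row 6: attacked by (1,9)→{4,9}; (2,4)→{4,8}; (3,1)→{1,4}; (4,5)→{3,5,7}; (5,8)→{7,8,9}; (8,3)→{1,3,5}; (9,6)→{3,6,9}. Safe: 2. Place at column 2.
Row 7: attacked by (1,9)→{3,9}; (2,4)→{4,9}; (3,1)→{1,5}; (4,5)→{2,5,8}; (5,8)→{6,8}; (6,2)→{1,2,3}; (8,3)→{2,3,4}; (9,6)→{4,6,8}. Safe: 7. Place at column 7.
Columns [9, 4, 1, 5, 8, 2, 7, 3, 6], r−c [-8, -2, 2, -1, -3, 4, 0, 5, 3], r+c [10, 6, 4, 9, 13, 8, 14, 11, 15] are all distinct, so no two queens attack.

(1,9) (2,4) (3,1) (4,5) (5,8) (6,2) (7,7) (8,3) (9,6)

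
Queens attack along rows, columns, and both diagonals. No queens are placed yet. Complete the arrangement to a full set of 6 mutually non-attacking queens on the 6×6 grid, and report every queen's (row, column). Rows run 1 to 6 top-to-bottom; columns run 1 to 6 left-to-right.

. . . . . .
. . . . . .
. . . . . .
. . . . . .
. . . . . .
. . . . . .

Row 1: Safe: 1, 2, 3, 4, 5, 6. Place at column 5.
Row 2: attacked by (1,5)→{4,5,6}. Safe: 1, 2, 3. Place at column 3.
Row 3: attacked by (1,5)→{3,5}; (2,3)→{2,3,4}. Safe: 1, 6. Place at column 1.
Row 4: attacked by (1,5)→{2,5}; (2,3)→{1,3,5}; (3,1)→{1,2}. Safe: 4, 6. Place at column 6.
Row 5: attacked by (1,5)→{1,5}; (2,3)→{3,6}; (3,1)→{1,3}; (4,6)→{5,6}. Safe: 2, 4. Place at column 4.
Row 6: attacked by (1,5)→{5}; (2,3)→{3}; (3,1)→{1,4}; (4,6)→{4,6}; (5,4)→{3,4,5}. Safe: 2. Place at column 2.
Columns [5, 3, 1, 6, 4, 2], r−c [-4, -1, 2, -2, 1, 4], r+c [6, 5, 4, 10, 9, 8] are all distinct, so no two queens attack.

(1,5) (2,3) (3,1) (4,6) (5,4) (6,2)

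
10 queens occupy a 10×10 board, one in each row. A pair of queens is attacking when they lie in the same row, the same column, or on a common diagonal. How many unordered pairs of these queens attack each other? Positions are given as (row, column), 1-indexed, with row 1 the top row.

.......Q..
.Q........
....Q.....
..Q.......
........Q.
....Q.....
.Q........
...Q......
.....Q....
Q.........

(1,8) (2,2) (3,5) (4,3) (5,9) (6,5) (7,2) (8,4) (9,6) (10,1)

Same column: (2,2)–(7,2) (column 2); (3,5)–(6,5) (column 5).
Same diagonal: (1,8)–(7,2) (|1−7| = |8−2| = 6); (4,3)–(6,5) (|4−6| = |3−5| = 2); (6,5)–(10,1) (|6−10| = |5−1| = 4).
Total attacking pairs: 5.

5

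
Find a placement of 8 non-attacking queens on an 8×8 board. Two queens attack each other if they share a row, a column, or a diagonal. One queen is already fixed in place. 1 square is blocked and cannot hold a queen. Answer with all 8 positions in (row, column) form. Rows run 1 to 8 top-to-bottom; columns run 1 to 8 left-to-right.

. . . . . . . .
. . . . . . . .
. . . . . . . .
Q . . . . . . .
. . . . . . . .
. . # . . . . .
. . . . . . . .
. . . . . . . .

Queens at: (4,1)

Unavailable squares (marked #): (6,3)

(1,7) (2,5) (3,3) (4,1) (5,6) (6,8) (7,2) (8,4)

Row 1: attacked by (4,1)→{1,4}. Safe: 2, 3, 5, 6, 7, 8. Place at column 7.
Row 2: attacked by (1,7)→{6,7,8}; (4,1)→{1,3}. Safe: 2, 4, 5. Place at column 5.
Row 3: attacked by (1,7)→{5,7}; (2,5)→{4,5,6}; (4,1)→{1,2}. Safe: 3, 8. Place at column 3.
Row 5: attacked by (1,7)→{3,7}; (2,5)→{2,5,8}; (3,3)→{1,3,5}; (4,1)→{1,2}. Safe: 4, 6. Place at column 6.
Row 6: attacked by (1,7)→{2,7}; (2,5)→{1,5}; (3,3)→{3,6}; (4,1)→{1,3}; (5,6)→{5,6,7}. Blocked: 3. Safe: 4, 8. Place at column 8.
Row 7: attacked by (1,7)→{1,7}; (2,5)→{5}; (3,3)→{3,7}; (4,1)→{1,4}; (5,6)→{4,6,8}; (6,8)→{7,8}. Safe: 2. Place at column 2.
Row 8: attacked by (1,7)→{7}; (2,5)→{5}; (3,3)→{3,8}; (4,1)→{1,5}; (5,6)→{3,6}; (6,8)→{6,8}; (7,2)→{1,2,3}. Safe: 4. Place at column 4.
Columns [7, 5, 3, 1, 6, 8, 2, 4], r−c [-6, -3, 0, 3, -1, -2, 5, 4], r+c [8, 7, 6, 5, 11, 14, 9, 12] are all distinct, so no two queens attack.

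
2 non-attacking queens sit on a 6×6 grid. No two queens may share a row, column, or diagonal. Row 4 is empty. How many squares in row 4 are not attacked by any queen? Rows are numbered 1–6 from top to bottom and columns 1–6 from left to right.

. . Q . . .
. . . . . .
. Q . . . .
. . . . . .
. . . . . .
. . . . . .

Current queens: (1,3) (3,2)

2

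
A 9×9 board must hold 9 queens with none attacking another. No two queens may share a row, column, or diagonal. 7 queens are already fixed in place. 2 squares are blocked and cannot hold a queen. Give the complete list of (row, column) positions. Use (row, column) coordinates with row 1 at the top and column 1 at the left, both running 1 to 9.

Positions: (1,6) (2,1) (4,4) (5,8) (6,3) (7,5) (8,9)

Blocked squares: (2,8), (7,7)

(1,6) (2,1) (3,7) (4,4) (5,8) (6,3) (7,5) (8,9) (9,2)

Row 3: attacked by (1,6)→{4,6,8}; (2,1)→{1,2}; (4,4)→{3,4,5}; (5,8)→{6,8}; (6,3)→{3,6}; (7,5)→{1,5,9}; (8,9)→{4,9}. Safe: 7. Place at column 7.
Row 9: attacked by (1,6)→{6}; (2,1)→{1,8}; (3,7)→{1,7}; (4,4)→{4,9}; (5,8)→{4,8}; (6,3)→{3,6}; (7,5)→{3,5,7}; (8,9)→{8,9}. Safe: 2. Place at column 2.
Columns [6, 1, 7, 4, 8, 3, 5, 9, 2], r−c [-5, 1, -4, 0, -3, 3, 2, -1, 7], r+c [7, 3, 10, 8, 13, 9, 12, 17, 11] are all distinct, so no two queens attack.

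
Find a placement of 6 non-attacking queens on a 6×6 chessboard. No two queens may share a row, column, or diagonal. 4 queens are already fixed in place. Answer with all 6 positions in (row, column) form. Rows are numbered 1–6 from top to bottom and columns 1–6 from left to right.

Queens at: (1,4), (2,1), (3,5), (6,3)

Row 4: attacked by (1,4)→{1,4}; (2,1)→{1,3}; (3,5)→{4,5,6}; (6,3)→{1,3,5}. Safe: 2. Place at column 2.
Row 5: attacked by (1,4)→{4}; (2,1)→{1,4}; (3,5)→{3,5}; (4,2)→{1,2,3}; (6,3)→{2,3,4}. Safe: 6. Place at column 6.
Columns [4, 1, 5, 2, 6, 3], r−c [-3, 1, -2, 2, -1, 3], r+c [5, 3, 8, 6, 11, 9] are all distinct, so no two queens attack.

(1,4) (2,1) (3,5) (4,2) (5,6) (6,3)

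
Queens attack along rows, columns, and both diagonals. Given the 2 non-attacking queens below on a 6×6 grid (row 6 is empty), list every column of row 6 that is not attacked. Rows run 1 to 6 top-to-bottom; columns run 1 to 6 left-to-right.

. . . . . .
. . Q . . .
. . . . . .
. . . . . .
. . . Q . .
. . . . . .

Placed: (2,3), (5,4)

(2,3) attacks row 6 at column 3.
(5,4) attacks row 6 at column 4 and diagonals 3, 5.
Attacked columns: {3, 4, 5}. Safe: {1, 2, 6}.

columns 1, 2, 6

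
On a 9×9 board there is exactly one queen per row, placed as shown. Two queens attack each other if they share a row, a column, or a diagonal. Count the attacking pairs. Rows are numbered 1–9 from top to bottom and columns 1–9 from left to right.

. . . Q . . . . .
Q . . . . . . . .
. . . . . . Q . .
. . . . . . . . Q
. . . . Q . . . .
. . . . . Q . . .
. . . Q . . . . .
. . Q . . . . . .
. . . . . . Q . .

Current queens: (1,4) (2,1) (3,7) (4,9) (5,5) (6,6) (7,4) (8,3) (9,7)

Same column: (1,4)–(7,4) (column 4); (3,7)–(9,7) (column 7).
Same diagonal: (3,7)–(5,5) (|3−5| = |7−5| = 2); (5,5)–(6,6) (|5−6| = |5−6| = 1); (7,4)–(8,3) (|7−8| = |4−3| = 1).
Total attacking pairs: 5.

5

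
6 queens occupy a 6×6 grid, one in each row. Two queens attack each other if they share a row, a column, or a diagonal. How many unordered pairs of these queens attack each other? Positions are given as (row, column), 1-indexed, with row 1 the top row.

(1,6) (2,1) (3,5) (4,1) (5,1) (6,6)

Same column: (1,6)–(6,6) (column 6); (2,1)–(4,1) (column 1); (2,1)–(5,1) (column 1); (4,1)–(5,1) (column 1).
Total attacking pairs: 4.

4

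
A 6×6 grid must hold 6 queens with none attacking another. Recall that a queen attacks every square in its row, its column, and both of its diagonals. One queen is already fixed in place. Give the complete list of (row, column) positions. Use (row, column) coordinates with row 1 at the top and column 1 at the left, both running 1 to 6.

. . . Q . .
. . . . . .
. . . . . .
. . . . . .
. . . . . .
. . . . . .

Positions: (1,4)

(1,4) (2,1) (3,5) (4,2) (5,6) (6,3)

Row 2: attacked by (1,4)→{3,4,5}. Safe: 1, 2, 6. Place at column 1.
Row 3: attacked by (1,4)→{2,4,6}; (2,1)→{1,2}. Safe: 3, 5. Place at column 5.
Row 4: attacked by (1,4)→{1,4}; (2,1)→{1,3}; (3,5)→{4,5,6}. Safe: 2. Place at column 2.
Row 5: attacked by (1,4)→{4}; (2,1)→{1,4}; (3,5)→{3,5}; (4,2)→{1,2,3}. Safe: 6. Place at column 6.
Row 6: attacked by (1,4)→{4}; (2,1)→{1,5}; (3,5)→{2,5}; (4,2)→{2,4}; (5,6)→{5,6}. Safe: 3. Place at column 3.
Columns [4, 1, 5, 2, 6, 3], r−c [-3, 1, -2, 2, -1, 3], r+c [5, 3, 8, 6, 11, 9] are all distinct, so no two queens attack.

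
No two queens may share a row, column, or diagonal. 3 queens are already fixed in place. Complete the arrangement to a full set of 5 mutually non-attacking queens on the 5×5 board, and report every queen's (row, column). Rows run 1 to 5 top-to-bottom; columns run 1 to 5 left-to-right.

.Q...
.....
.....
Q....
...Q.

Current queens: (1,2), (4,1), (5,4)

Row 2: attacked by (1,2)→{1,2,3}; (4,1)→{1,3}; (5,4)→{1,4}. Safe: 5. Place at column 5.
Row 3: attacked by (1,2)→{2,4}; (2,5)→{4,5}; (4,1)→{1,2}; (5,4)→{2,4}. Safe: 3. Place at column 3.
Columns [2, 5, 3, 1, 4], r−c [-1, -3, 0, 3, 1], r+c [3, 7, 6, 5, 9] are all distinct, so no two queens attack.

(1,2) (2,5) (3,3) (4,1) (5,4)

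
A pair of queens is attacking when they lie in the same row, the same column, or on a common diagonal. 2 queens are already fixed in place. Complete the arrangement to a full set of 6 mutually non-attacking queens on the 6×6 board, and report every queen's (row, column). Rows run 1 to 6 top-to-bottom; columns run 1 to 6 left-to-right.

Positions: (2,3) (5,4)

(1,5) (2,3) (3,1) (4,6) (5,4) (6,2)

Row 1: attacked by (2,3)→{2,3,4}; (5,4)→{4}. Safe: 1, 5, 6. Place at column 5.
Row 3: attacked by (1,5)→{3,5}; (2,3)→{2,3,4}; (5,4)→{2,4,6}. Safe: 1. Place at column 1.
Row 4: attacked by (1,5)→{2,5}; (2,3)→{1,3,5}; (3,1)→{1,2}; (5,4)→{3,4,5}. Safe: 6. Place at column 6.
Row 6: attacked by (1,5)→{5}; (2,3)→{3}; (3,1)→{1,4}; (4,6)→{4,6}; (5,4)→{3,4,5}. Safe: 2. Place at column 2.
Columns [5, 3, 1, 6, 4, 2], r−c [-4, -1, 2, -2, 1, 4], r+c [6, 5, 4, 10, 9, 8] are all distinct, so no two queens attack.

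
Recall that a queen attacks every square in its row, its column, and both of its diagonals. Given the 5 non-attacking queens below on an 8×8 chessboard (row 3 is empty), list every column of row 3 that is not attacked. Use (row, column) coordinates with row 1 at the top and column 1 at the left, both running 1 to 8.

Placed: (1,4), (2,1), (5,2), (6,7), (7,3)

columns 5, 8

(1,4) attacks row 3 at column 4 and diagonals 2, 6.
(2,1) attacks row 3 at column 1 and diagonals 2.
(5,2) attacks row 3 at column 2 and diagonals 4.
(6,7) attacks row 3 at column 7 and diagonals 4.
(7,3) attacks row 3 at column 3 and diagonals 7.
Attacked columns: {1, 2, 3, 4, 6, 7}. Safe: {5, 8}.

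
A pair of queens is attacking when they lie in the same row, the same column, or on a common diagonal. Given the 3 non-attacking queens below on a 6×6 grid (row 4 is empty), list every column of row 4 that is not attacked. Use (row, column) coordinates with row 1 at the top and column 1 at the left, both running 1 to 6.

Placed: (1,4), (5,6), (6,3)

(1,4) attacks row 4 at column 4 and diagonals 1.
(5,6) attacks row 4 at column 6 and diagonals 5.
(6,3) attacks row 4 at column 3 and diagonals 1, 5.
Attacked columns: {1, 3, 4, 5, 6}. Safe: {2}.

columns 2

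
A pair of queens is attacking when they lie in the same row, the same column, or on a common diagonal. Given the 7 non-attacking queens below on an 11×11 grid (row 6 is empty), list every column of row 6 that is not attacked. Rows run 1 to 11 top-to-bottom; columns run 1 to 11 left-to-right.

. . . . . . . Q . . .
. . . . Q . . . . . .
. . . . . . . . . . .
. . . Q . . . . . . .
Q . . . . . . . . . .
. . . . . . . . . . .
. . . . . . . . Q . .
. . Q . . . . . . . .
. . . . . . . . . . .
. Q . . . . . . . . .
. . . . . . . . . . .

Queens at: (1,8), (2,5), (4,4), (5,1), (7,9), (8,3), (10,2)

columns 7, 11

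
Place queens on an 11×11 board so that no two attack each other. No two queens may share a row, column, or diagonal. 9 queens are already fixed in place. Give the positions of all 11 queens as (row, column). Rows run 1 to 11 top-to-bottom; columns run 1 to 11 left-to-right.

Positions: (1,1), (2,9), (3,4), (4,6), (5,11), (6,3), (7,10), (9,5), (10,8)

(1,1) (2,9) (3,4) (4,6) (5,11) (6,3) (7,10) (8,7) (9,5) (10,8) (11,2)

Row 8: attacked by (1,1)→{1,8}; (2,9)→{3,9}; (3,4)→{4,9}; (4,6)→{2,6,10}; (5,11)→{8,11}; (6,3)→{1,3,5}; (7,10)→{9,10,11}; (9,5)→{4,5,6}; (10,8)→{6,8,10}. Safe: 7. Place at column 7.
Row 11: attacked by (1,1)→{1,11}; (2,9)→{9}; (3,4)→{4}; (4,6)→{6}; (5,11)→{5,11}; (6,3)→{3,8}; (7,10)→{6,10}; (8,7)→{4,7,10}; (9,5)→{3,5,7}; (10,8)→{7,8,9}. Safe: 2. Place at column 2.
Columns [1, 9, 4, 6, 11, 3, 10, 7, 5, 8, 2], r−c [0, -7, -1, -2, -6, 3, -3, 1, 4, 2, 9], r+c [2, 11, 7, 10, 16, 9, 17, 15, 14, 18, 13] are all distinct, so no two queens attack.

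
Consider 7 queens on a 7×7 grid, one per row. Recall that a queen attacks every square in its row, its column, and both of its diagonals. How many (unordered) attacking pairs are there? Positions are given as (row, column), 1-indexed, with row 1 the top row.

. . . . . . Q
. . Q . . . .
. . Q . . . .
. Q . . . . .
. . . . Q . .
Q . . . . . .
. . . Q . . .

Same column: (2,3)–(3,3) (column 3).
Same diagonal: (3,3)–(4,2) (|3−4| = |3−2| = 1); (3,3)–(5,5) (|3−5| = |3−5| = 2).
Total attacking pairs: 3.

3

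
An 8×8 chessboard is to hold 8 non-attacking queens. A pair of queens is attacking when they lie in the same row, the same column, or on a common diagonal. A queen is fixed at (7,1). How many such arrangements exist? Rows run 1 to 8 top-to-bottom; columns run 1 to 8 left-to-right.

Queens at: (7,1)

Branch on row 1: col 2 → 1; col 3 → 1; col 4 → 2; col 5 → 1; col 6 → 3; col 8 → 0.
Sum: 1 + 1 + 2 + 1 + 3 + 0 = 8.

8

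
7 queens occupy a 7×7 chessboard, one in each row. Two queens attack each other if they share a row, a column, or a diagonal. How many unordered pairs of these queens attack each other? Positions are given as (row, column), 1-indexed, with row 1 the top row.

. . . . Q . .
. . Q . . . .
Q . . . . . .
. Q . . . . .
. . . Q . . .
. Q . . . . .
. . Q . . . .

5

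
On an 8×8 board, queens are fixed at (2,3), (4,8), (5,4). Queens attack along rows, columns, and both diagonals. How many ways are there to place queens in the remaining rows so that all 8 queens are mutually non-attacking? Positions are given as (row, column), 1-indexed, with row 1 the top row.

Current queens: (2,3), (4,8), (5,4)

1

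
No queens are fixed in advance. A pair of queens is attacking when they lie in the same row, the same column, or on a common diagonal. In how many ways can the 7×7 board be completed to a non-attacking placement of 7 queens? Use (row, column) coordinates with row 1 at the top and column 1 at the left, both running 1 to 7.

Branch on row 1: col 1 → 4; col 2 → 7; col 3 → 6; col 4 → 6; col 5 → 6; col 6 → 7; col 7 → 4.
Sum: 4 + 7 + 6 + 6 + 6 + 7 + 4 = 40.
(This is the classic 7-queens count.)

40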